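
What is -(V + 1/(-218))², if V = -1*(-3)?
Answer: -426409/47524 ≈ -8.9725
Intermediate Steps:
V = 3
-(V + 1/(-218))² = -(3 + 1/(-218))² = -(3 - 1/218)² = -(653/218)² = -1*426409/47524 = -426409/47524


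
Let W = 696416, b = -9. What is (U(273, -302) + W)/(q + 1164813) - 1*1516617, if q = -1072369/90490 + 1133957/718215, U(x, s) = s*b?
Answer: -22962183438937150904313/15140402966905429 ≈ -1.5166e+6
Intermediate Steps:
U(x, s) = -9*s (U(x, s) = s*(-9) = -9*s)
q = -133515946481/12998255070 (q = -1072369*1/90490 + 1133957*(1/718215) = -1072369/90490 + 1133957/718215 = -133515946481/12998255070 ≈ -10.272)
(U(273, -302) + W)/(q + 1164813) - 1*1516617 = (-9*(-302) + 696416)/(-133515946481/12998255070 + 1164813) - 1*1516617 = (2718 + 696416)/(15140402966905429/12998255070) - 1516617 = 699134*(12998255070/15140402966905429) - 1516617 = 9087522060109380/15140402966905429 - 1516617 = -22962183438937150904313/15140402966905429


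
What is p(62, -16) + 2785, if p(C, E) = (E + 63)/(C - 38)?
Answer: 66887/24 ≈ 2787.0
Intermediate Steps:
p(C, E) = (63 + E)/(-38 + C)
p(62, -16) + 2785 = (63 - 16)/(-38 + 62) + 2785 = 47/24 + 2785 = 66887/24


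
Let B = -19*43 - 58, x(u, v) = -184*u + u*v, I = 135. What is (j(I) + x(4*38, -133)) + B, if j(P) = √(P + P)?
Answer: -49059 + 3*√30 ≈ -49043.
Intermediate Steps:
j(P) = √2*√P (j(P) = √(2*P) = √2*√P)
B = -875 (B = -817 - 58 = -875)
(j(I) + x(4*38, -133)) + B = (√2*√135 + (4*38)*(-184 - 133)) - 875 = (√2*(3*√15) + 152*(-317)) - 875 = (3*√30 - 48184) - 875 = (-48184 + 3*√30) - 875 = -49059 + 3*√30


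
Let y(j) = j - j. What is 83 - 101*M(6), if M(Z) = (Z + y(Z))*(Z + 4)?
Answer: -5977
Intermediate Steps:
y(j) = 0
M(Z) = Z*(4 + Z) (M(Z) = (Z + 0)*(Z + 4) = Z*(4 + Z))
83 - 101*M(6) = 83 - 606*(4 + 6) = 83 - 606*10 = 83 - 101*60 = 83 - 6060 = -5977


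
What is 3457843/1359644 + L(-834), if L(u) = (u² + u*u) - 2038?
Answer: 1888649587499/1359644 ≈ 1.3891e+6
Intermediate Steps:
L(u) = -2038 + 2*u² (L(u) = (u² + u²) - 2038 = 2*u² - 2038 = -2038 + 2*u²)
3457843/1359644 + L(-834) = 3457843/1359644 + (-2038 + 2*(-834)²) = 3457843*(1/1359644) + (-2038 + 2*695556) = 3457843/1359644 + (-2038 + 1391112) = 3457843/1359644 + 1389074 = 1888649587499/1359644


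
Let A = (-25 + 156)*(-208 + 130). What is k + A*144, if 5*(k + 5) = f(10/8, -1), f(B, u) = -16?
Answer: -7357001/5 ≈ -1.4714e+6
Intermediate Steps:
A = -10218 (A = 131*(-78) = -10218)
k = -41/5 (k = -5 + (⅕)*(-16) = -5 - 16/5 = -41/5 ≈ -8.2000)
k + A*144 = -41/5 - 10218*144 = -41/5 - 1471392 = -7357001/5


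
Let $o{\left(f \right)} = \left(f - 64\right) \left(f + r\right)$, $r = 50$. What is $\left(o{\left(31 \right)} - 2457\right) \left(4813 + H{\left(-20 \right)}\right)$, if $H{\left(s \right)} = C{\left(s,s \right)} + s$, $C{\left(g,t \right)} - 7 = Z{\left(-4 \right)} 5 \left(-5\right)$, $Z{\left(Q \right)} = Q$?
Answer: $-25137000$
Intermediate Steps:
$C{\left(g,t \right)} = 107$ ($C{\left(g,t \right)} = 7 + \left(-4\right) 5 \left(-5\right) = 7 - -100 = 7 + 100 = 107$)
$H{\left(s \right)} = 107 + s$
$o{\left(f \right)} = \left(-64 + f\right) \left(50 + f\right)$ ($o{\left(f \right)} = \left(f - 64\right) \left(f + 50\right) = \left(-64 + f\right) \left(50 + f\right)$)
$\left(o{\left(31 \right)} - 2457\right) \left(4813 + H{\left(-20 \right)}\right) = \left(\left(-3200 + 31^{2} - 434\right) - 2457\right) \left(4813 + \left(107 - 20\right)\right) = \left(\left(-3200 + 961 - 434\right) - 2457\right) \left(4813 + 87\right) = \left(-2673 - 2457\right) 4900 = \left(-5130\right) 4900 = -25137000$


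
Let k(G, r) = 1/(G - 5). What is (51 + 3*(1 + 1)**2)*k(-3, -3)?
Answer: -63/8 ≈ -7.8750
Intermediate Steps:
k(G, r) = 1/(-5 + G)
(51 + 3*(1 + 1)**2)*k(-3, -3) = (51 + 3*(1 + 1)**2)/(-5 - 3) = (51 + 3*2**2)/(-8) = (51 + 3*4)*(-1/8) = (51 + 12)*(-1/8) = 63*(-1/8) = -63/8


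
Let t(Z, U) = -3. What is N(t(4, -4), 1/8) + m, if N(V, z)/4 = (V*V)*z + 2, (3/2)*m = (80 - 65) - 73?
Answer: -157/6 ≈ -26.167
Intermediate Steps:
m = -116/3 (m = 2*((80 - 65) - 73)/3 = 2*(15 - 73)/3 = (⅔)*(-58) = -116/3 ≈ -38.667)
N(V, z) = 8 + 4*z*V² (N(V, z) = 4*((V*V)*z + 2) = 4*(V²*z + 2) = 4*(z*V² + 2) = 4*(2 + z*V²) = 8 + 4*z*V²)
N(t(4, -4), 1/8) + m = (8 + 4*(-3)²/8) - 116/3 = (8 + 4*(⅛)*9) - 116/3 = (8 + 9/2) - 116/3 = 25/2 - 116/3 = -157/6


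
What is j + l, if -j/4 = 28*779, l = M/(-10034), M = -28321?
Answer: -875418111/10034 ≈ -87245.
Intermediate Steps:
l = 28321/10034 (l = -28321/(-10034) = -28321*(-1/10034) = 28321/10034 ≈ 2.8225)
j = -87248 (j = -112*779 = -4*21812 = -87248)
j + l = -87248 + 28321/10034 = -875418111/10034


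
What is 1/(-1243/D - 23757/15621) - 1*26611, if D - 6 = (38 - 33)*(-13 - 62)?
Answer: -2304199627/86590 ≈ -26610.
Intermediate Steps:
D = -369 (D = 6 + (38 - 33)*(-13 - 62) = 6 + 5*(-75) = 6 - 375 = -369)
1/(-1243/D - 23757/15621) - 1*26611 = 1/(-1243/(-369) - 23757/15621) - 1*26611 = 1/(-1243*(-1/369) - 23757*1/15621) - 26611 = 1/(1243/369 - 7919/5207) - 26611 = 1/(86590/46863) - 26611 = 46863/86590 - 26611 = -2304199627/86590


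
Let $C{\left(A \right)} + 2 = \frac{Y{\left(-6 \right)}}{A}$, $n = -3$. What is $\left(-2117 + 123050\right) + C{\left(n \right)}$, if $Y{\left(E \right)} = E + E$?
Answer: $120935$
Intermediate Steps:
$Y{\left(E \right)} = 2 E$
$C{\left(A \right)} = -2 - \frac{12}{A}$ ($C{\left(A \right)} = -2 + \frac{2 \left(-6\right)}{A} = -2 - \frac{12}{A}$)
$\left(-2117 + 123050\right) + C{\left(n \right)} = \left(-2117 + 123050\right) - \left(2 + \frac{12}{-3}\right) = 120933 - -2 = 120933 + \left(-2 + 4\right) = 120933 + 2 = 120935$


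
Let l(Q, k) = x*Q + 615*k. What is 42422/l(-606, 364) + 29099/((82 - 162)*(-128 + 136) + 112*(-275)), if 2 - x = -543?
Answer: -147672409/111517680 ≈ -1.3242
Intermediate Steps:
x = 545 (x = 2 - 1*(-543) = 2 + 543 = 545)
l(Q, k) = 545*Q + 615*k
42422/l(-606, 364) + 29099/((82 - 162)*(-128 + 136) + 112*(-275)) = 42422/(545*(-606) + 615*364) + 29099/((82 - 162)*(-128 + 136) + 112*(-275)) = 42422/(-330270 + 223860) + 29099/(-80*8 - 30800) = 42422/(-106410) + 29099/(-640 - 30800) = 42422*(-1/106410) + 29099/(-31440) = -21211/53205 + 29099*(-1/31440) = -21211/53205 - 29099/31440 = -147672409/111517680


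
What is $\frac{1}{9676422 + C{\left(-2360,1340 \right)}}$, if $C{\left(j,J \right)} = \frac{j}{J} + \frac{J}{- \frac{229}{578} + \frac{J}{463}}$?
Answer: $\frac{44789031}{433421512429828} \approx 1.0334 \cdot 10^{-7}$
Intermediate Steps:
$C{\left(j,J \right)} = \frac{J}{- \frac{229}{578} + \frac{J}{463}} + \frac{j}{J}$ ($C{\left(j,J \right)} = \frac{j}{J} + \frac{J}{\left(-229\right) \frac{1}{578} + J \frac{1}{463}} = \frac{j}{J} + \frac{J}{- \frac{229}{578} + \frac{J}{463}} = \frac{J}{- \frac{229}{578} + \frac{J}{463}} + \frac{j}{J}$)
$\frac{1}{9676422 + C{\left(-2360,1340 \right)}} = \frac{1}{9676422 + \frac{\left(-106027\right) \left(-2360\right) + 267614 \cdot 1340^{2} + 578 \cdot 1340 \left(-2360\right)}{1340 \left(-106027 + 578 \cdot 1340\right)}} = \frac{1}{9676422 + \frac{250223720 + 267614 \cdot 1795600 - 1827867200}{1340 \left(-106027 + 774520\right)}} = \frac{1}{9676422 + \frac{250223720 + 480527698400 - 1827867200}{1340 \cdot 668493}} = \frac{1}{9676422 + \frac{1}{1340} \cdot \frac{1}{668493} \cdot 478950054920} = \frac{1}{9676422 + \frac{23947502746}{44789031}} = \frac{1}{\frac{433421512429828}{44789031}} = \frac{44789031}{433421512429828}$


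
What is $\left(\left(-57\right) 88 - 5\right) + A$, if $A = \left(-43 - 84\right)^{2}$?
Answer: $11108$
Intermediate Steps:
$A = 16129$ ($A = \left(-127\right)^{2} = 16129$)
$\left(\left(-57\right) 88 - 5\right) + A = \left(\left(-57\right) 88 - 5\right) + 16129 = \left(-5016 - 5\right) + 16129 = -5021 + 16129 = 11108$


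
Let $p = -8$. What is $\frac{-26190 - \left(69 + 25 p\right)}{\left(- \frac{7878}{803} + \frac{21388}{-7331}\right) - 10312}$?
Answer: $\frac{153403938787}{60779537598} \approx 2.5239$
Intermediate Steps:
$\frac{-26190 - \left(69 + 25 p\right)}{\left(- \frac{7878}{803} + \frac{21388}{-7331}\right) - 10312} = \frac{-26190 - -131}{\left(- \frac{7878}{803} + \frac{21388}{-7331}\right) - 10312} = \frac{-26190 + \left(200 - 69\right)}{\left(\left(-7878\right) \frac{1}{803} + 21388 \left(- \frac{1}{7331}\right)\right) - 10312} = \frac{-26190 + 131}{\left(- \frac{7878}{803} - \frac{21388}{7331}\right) - 10312} = - \frac{26059}{- \frac{74928182}{5886793} - 10312} = - \frac{26059}{- \frac{60779537598}{5886793}} = \left(-26059\right) \left(- \frac{5886793}{60779537598}\right) = \frac{153403938787}{60779537598}$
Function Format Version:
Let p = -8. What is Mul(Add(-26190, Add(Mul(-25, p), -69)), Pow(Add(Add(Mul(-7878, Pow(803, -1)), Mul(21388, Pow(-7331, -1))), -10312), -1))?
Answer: Rational(153403938787, 60779537598) ≈ 2.5239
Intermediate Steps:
Mul(Add(-26190, Add(Mul(-25, p), -69)), Pow(Add(Add(Mul(-7878, Pow(803, -1)), Mul(21388, Pow(-7331, -1))), -10312), -1)) = Mul(Add(-26190, Add(Mul(-25, -8), -69)), Pow(Add(Add(Mul(-7878, Pow(803, -1)), Mul(21388, Pow(-7331, -1))), -10312), -1)) = Mul(Add(-26190, Add(200, -69)), Pow(Add(Add(Mul(-7878, Rational(1, 803)), Mul(21388, Rational(-1, 7331))), -10312), -1)) = Mul(Add(-26190, 131), Pow(Add(Add(Rational(-7878, 803), Rational(-21388, 7331)), -10312), -1)) = Mul(-26059, Pow(Add(Rational(-74928182, 5886793), -10312), -1)) = Mul(-26059, Pow(Rational(-60779537598, 5886793), -1)) = Mul(-26059, Rational(-5886793, 60779537598)) = Rational(153403938787, 60779537598)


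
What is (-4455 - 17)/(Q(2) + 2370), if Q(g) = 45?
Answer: -4472/2415 ≈ -1.8518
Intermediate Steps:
(-4455 - 17)/(Q(2) + 2370) = (-4455 - 17)/(45 + 2370) = -4472/2415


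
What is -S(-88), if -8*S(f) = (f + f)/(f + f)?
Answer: ⅛ ≈ 0.12500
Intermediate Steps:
S(f) = -⅛ (S(f) = -(f + f)/(8*(f + f)) = -2*f/(8*(2*f)) = -2*f*1/(2*f)/8 = -⅛*1 = -⅛)
-S(-88) = -1*(-⅛) = ⅛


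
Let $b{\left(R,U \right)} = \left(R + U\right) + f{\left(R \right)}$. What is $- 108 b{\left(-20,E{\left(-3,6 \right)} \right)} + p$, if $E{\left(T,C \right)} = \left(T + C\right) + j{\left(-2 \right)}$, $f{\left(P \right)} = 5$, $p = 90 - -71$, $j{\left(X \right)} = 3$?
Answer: $1133$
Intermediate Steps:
$p = 161$ ($p = 90 + 71 = 161$)
$E{\left(T,C \right)} = 3 + C + T$ ($E{\left(T,C \right)} = \left(T + C\right) + 3 = \left(C + T\right) + 3 = 3 + C + T$)
$b{\left(R,U \right)} = 5 + R + U$ ($b{\left(R,U \right)} = \left(R + U\right) + 5 = 5 + R + U$)
$- 108 b{\left(-20,E{\left(-3,6 \right)} \right)} + p = - 108 \left(5 - 20 + \left(3 + 6 - 3\right)\right) + 161 = - 108 \left(5 - 20 + 6\right) + 161 = \left(-108\right) \left(-9\right) + 161 = 972 + 161 = 1133$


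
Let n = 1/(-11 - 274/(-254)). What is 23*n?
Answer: -2921/1260 ≈ -2.3183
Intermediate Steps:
n = -127/1260 (n = 1/(-11 - 274*(-1/254)) = 1/(-11 + 137/127) = 1/(-1260/127) = -127/1260 ≈ -0.10079)
23*n = 23*(-127/1260) = -2921/1260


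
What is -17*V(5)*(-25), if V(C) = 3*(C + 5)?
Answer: 12750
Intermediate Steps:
V(C) = 15 + 3*C (V(C) = 3*(5 + C) = 15 + 3*C)
-17*V(5)*(-25) = -17*(15 + 3*5)*(-25) = -17*(15 + 15)*(-25) = -17*30*(-25) = -510*(-25) = 12750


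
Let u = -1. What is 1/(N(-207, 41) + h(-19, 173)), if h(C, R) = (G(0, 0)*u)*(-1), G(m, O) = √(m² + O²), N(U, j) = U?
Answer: -1/207 ≈ -0.0048309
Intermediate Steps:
G(m, O) = √(O² + m²)
h(C, R) = 0 (h(C, R) = (√(0² + 0²)*(-1))*(-1) = (√(0 + 0)*(-1))*(-1) = (√0*(-1))*(-1) = (0*(-1))*(-1) = 0*(-1) = 0)
1/(N(-207, 41) + h(-19, 173)) = 1/(-207 + 0) = 1/(-207) = -1/207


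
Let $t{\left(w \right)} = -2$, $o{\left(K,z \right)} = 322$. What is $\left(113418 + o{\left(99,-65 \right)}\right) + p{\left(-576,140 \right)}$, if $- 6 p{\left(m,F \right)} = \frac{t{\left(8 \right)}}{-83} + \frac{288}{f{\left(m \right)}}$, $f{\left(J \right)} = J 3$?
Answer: $\frac{339855191}{2988} \approx 1.1374 \cdot 10^{5}$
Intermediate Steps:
$f{\left(J \right)} = 3 J$
$p{\left(m,F \right)} = - \frac{1}{249} - \frac{16}{m}$ ($p{\left(m,F \right)} = - \frac{- \frac{2}{-83} + \frac{288}{3 m}}{6} = - \frac{\left(-2\right) \left(- \frac{1}{83}\right) + 288 \frac{1}{3 m}}{6} = - \frac{\frac{2}{83} + \frac{96}{m}}{6} = - \frac{1}{249} - \frac{16}{m}$)
$\left(113418 + o{\left(99,-65 \right)}\right) + p{\left(-576,140 \right)} = \left(113418 + 322\right) + \frac{-3984 - -576}{249 \left(-576\right)} = 113740 + \frac{1}{249} \left(- \frac{1}{576}\right) \left(-3984 + 576\right) = 113740 + \frac{1}{249} \left(- \frac{1}{576}\right) \left(-3408\right) = 113740 + \frac{71}{2988} = \frac{339855191}{2988}$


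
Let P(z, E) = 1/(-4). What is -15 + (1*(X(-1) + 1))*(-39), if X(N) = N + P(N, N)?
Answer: -21/4 ≈ -5.2500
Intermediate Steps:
P(z, E) = -¼ (P(z, E) = 1*(-¼) = -¼)
X(N) = -¼ + N (X(N) = N - ¼ = -¼ + N)
-15 + (1*(X(-1) + 1))*(-39) = -15 + (1*((-¼ - 1) + 1))*(-39) = -15 + (1*(-5/4 + 1))*(-39) = -15 + (1*(-¼))*(-39) = -15 - ¼*(-39) = -15 + 39/4 = -21/4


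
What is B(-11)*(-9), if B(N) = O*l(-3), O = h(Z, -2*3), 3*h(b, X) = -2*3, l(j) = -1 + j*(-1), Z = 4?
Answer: 36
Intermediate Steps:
l(j) = -1 - j
h(b, X) = -2 (h(b, X) = (-2*3)/3 = (⅓)*(-6) = -2)
O = -2
B(N) = -4 (B(N) = -2*(-1 - 1*(-3)) = -2*(-1 + 3) = -2*2 = -4)
B(-11)*(-9) = -4*(-9) = 36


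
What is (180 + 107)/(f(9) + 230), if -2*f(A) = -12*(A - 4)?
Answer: 287/260 ≈ 1.1038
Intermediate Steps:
f(A) = -24 + 6*A (f(A) = -(-6)*(A - 4) = -(-6)*(-4 + A) = -(48 - 12*A)/2 = -24 + 6*A)
(180 + 107)/(f(9) + 230) = (180 + 107)/((-24 + 6*9) + 230) = 287/((-24 + 54) + 230) = 287/(30 + 230) = 287/260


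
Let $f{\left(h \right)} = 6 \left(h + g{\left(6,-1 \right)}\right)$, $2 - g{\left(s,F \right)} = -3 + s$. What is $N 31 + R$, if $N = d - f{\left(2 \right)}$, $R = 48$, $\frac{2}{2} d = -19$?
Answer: $-727$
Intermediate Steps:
$d = -19$
$g{\left(s,F \right)} = 5 - s$ ($g{\left(s,F \right)} = 2 - \left(-3 + s\right) = 5 - s$)
$f{\left(h \right)} = -6 + 6 h$ ($f{\left(h \right)} = 6 \left(h + \left(5 - 6\right)\right) = 6 \left(h - 1\right) = 6 \left(-1 + h\right) = -6 + 6 h$)
$N = -25$ ($N = -19 - \left(-6 + 6 \cdot 2\right) = -19 - \left(-6 + 12\right) = -19 - 6 = -25$)
$N 31 + R = \left(-25\right) 31 + 48 = -775 + 48 = -727$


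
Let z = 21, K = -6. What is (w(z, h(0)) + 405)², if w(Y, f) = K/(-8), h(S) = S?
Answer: 2634129/16 ≈ 1.6463e+5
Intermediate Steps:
w(Y, f) = ¾ (w(Y, f) = -6/(-8) = -6*(-⅛) = ¾)
(w(z, h(0)) + 405)² = (¾ + 405)² = (1623/4)² = 2634129/16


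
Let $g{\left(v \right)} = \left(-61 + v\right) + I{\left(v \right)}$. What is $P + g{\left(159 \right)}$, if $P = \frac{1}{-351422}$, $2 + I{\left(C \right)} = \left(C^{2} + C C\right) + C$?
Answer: $\frac{17858211773}{351422} \approx 50817.0$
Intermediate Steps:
$I{\left(C \right)} = -2 + C + 2 C^{2}$ ($I{\left(C \right)} = -2 + \left(\left(C^{2} + C C\right) + C\right) = -2 + \left(\left(C^{2} + C^{2}\right) + C\right) = -2 + \left(2 C^{2} + C\right) = -2 + \left(C + 2 C^{2}\right) = -2 + C + 2 C^{2}$)
$g{\left(v \right)} = -63 + 2 v + 2 v^{2}$ ($g{\left(v \right)} = \left(-61 + v\right) + \left(-2 + v + 2 v^{2}\right) = -63 + 2 v + 2 v^{2}$)
$P = - \frac{1}{351422} \approx -2.8456 \cdot 10^{-6}$
$P + g{\left(159 \right)} = - \frac{1}{351422} + \left(-63 + 2 \cdot 159 + 2 \cdot 159^{2}\right) = - \frac{1}{351422} + \left(-63 + 318 + 2 \cdot 25281\right) = - \frac{1}{351422} + \left(-63 + 318 + 50562\right) = - \frac{1}{351422} + 50817 = \frac{17858211773}{351422}$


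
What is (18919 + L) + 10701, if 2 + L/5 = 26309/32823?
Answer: 972020575/32823 ≈ 29614.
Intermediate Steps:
L = -196685/32823 (L = -10 + 5*(26309/32823) = -10 + 131545/32823 = -196685/32823 ≈ -5.9923)
(18919 + L) + 10701 = (18919 - 196685/32823) + 10701 = 620781652/32823 + 10701 = 972020575/32823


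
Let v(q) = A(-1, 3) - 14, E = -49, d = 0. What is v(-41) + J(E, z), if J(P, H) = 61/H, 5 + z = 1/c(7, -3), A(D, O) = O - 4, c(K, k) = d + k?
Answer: -423/16 ≈ -26.438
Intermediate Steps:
c(K, k) = k (c(K, k) = 0 + k = k)
A(D, O) = -4 + O
z = -16/3 (z = -5 + 1/(-3) = -5 - ⅓ = -16/3 ≈ -5.3333)
v(q) = -15 (v(q) = (-4 + 3) - 14 = -1 - 14 = -15)
v(-41) + J(E, z) = -15 + 61/(-16/3) = -15 + 61*(-3/16) = -15 - 183/16 = -423/16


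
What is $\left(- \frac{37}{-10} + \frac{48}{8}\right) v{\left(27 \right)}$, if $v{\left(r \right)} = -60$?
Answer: $-582$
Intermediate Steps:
$\left(- \frac{37}{-10} + \frac{48}{8}\right) v{\left(27 \right)} = \left(- \frac{37}{-10} + \frac{48}{8}\right) \left(-60\right) = \left(\left(-37\right) \left(- \frac{1}{10}\right) + 48 \cdot \frac{1}{8}\right) \left(-60\right) = \left(\frac{37}{10} + 6\right) \left(-60\right) = \frac{97}{10} \left(-60\right) = -582$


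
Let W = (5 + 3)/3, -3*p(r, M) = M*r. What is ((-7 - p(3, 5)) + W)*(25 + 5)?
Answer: 20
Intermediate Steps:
p(r, M) = -M*r/3
W = 8/3 (W = (⅓)*8 = 8/3 ≈ 2.6667)
((-7 - p(3, 5)) + W)*(25 + 5) = ((-7 - (-1)*5*3/3) + 8/3)*(25 + 5) = ((-7 - 1*(-5)) + 8/3)*30 = ((-7 + 5) + 8/3)*30 = (-2 + 8/3)*30 = (⅔)*30 = 20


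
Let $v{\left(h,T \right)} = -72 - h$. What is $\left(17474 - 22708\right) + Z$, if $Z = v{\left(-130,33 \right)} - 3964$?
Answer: $-9140$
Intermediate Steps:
$Z = -3906$ ($Z = \left(-72 - -130\right) - 3964 = \left(-72 + 130\right) - 3964 = 58 - 3964 = -3906$)
$\left(17474 - 22708\right) + Z = \left(17474 - 22708\right) - 3906 = -5234 - 3906 = -9140$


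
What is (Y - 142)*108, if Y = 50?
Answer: -9936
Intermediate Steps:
(Y - 142)*108 = (50 - 142)*108 = -92*108 = -9936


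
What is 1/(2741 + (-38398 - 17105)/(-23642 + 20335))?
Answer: 3307/9119990 ≈ 0.00036261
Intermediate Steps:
1/(2741 + (-38398 - 17105)/(-23642 + 20335)) = 1/(2741 - 55503/(-3307)) = 1/(2741 - 55503*(-1/3307)) = 1/(2741 + 55503/3307) = 1/(9119990/3307) = 3307/9119990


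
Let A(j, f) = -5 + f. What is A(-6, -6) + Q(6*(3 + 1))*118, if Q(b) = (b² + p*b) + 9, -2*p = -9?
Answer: 81763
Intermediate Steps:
p = 9/2 (p = -½*(-9) = 9/2 ≈ 4.5000)
Q(b) = 9 + b² + 9*b/2 (Q(b) = (b² + 9*b/2) + 9 = 9 + b² + 9*b/2)
A(-6, -6) + Q(6*(3 + 1))*118 = (-5 - 6) + (9 + (6*(3 + 1))² + 9*(6*(3 + 1))/2)*118 = -11 + (9 + (6*4)² + 9*(6*4)/2)*118 = -11 + (9 + 24² + (9/2)*24)*118 = -11 + (9 + 576 + 108)*118 = -11 + 693*118 = -11 + 81774 = 81763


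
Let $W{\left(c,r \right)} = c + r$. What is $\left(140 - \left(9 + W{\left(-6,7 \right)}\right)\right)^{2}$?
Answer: $16900$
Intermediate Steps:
$\left(140 - \left(9 + W{\left(-6,7 \right)}\right)\right)^{2} = \left(140 - 10\right)^{2} = 130^{2} = 16900$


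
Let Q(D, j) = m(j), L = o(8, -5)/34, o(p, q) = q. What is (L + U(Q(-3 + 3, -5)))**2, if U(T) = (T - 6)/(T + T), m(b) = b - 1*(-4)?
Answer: 3249/289 ≈ 11.242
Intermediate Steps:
m(b) = 4 + b (m(b) = b + 4 = 4 + b)
L = -5/34 ≈ -0.14706
Q(D, j) = 4 + j
U(T) = (-6 + T)/(2*T) (U(T) = (-6 + T)/((2*T)) = (-6 + T)*(1/(2*T)) = (-6 + T)/(2*T))
(L + U(Q(-3 + 3, -5)))**2 = (-5/34 + (-6 + (4 - 5))/(2*(4 - 5)))**2 = (-5/34 + (1/2)*(-6 - 1)/(-1))**2 = (-5/34 + (1/2)*(-1)*(-7))**2 = (-5/34 + 7/2)**2 = (57/17)**2 = 3249/289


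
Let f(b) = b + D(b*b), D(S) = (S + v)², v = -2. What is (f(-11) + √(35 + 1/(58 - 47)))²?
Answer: (155650 + √4246)²/121 ≈ 2.0039e+8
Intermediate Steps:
D(S) = (-2 + S)² (D(S) = (S - 2)² = (-2 + S)²)
f(b) = b + (-2 + b²)² (f(b) = b + (-2 + b*b)² = b + (-2 + b²)²)
(f(-11) + √(35 + 1/(58 - 47)))² = ((-11 + (-2 + (-11)²)²) + √(35 + 1/(58 - 47)))² = ((-11 + (-2 + 121)²) + √(35 + 1/11))² = ((-11 + 119²) + √(35 + 1/11))² = ((-11 + 14161) + √(386/11))² = (14150 + √4246/11)²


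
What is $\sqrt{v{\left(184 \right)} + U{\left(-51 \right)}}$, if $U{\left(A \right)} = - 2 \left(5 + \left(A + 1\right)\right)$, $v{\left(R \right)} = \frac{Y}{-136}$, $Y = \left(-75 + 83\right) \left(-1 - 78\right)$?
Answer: $\frac{\sqrt{27353}}{17} \approx 9.7287$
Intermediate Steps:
$Y = -632$ ($Y = 8 \left(-79\right) = -632$)
$v{\left(R \right)} = \frac{79}{17}$ ($v{\left(R \right)} = - \frac{632}{-136} = \left(-632\right) \left(- \frac{1}{136}\right) = \frac{79}{17}$)
$U{\left(A \right)} = -12 - 2 A$ ($U{\left(A \right)} = - 2 \left(5 + \left(1 + A\right)\right) = - 2 \left(6 + A\right) = -12 - 2 A$)
$\sqrt{v{\left(184 \right)} + U{\left(-51 \right)}} = \sqrt{\frac{79}{17} - -90} = \sqrt{\frac{79}{17} + \left(-12 + 102\right)} = \sqrt{\frac{79}{17} + 90} = \sqrt{\frac{1609}{17}} = \frac{\sqrt{27353}}{17}$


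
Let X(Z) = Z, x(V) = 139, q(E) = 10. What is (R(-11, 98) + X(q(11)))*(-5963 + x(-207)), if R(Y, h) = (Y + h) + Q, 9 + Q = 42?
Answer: -757120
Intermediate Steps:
Q = 33 (Q = -9 + 42 = 33)
R(Y, h) = 33 + Y + h (R(Y, h) = (Y + h) + 33 = 33 + Y + h)
(R(-11, 98) + X(q(11)))*(-5963 + x(-207)) = ((33 - 11 + 98) + 10)*(-5963 + 139) = (120 + 10)*(-5824) = 130*(-5824) = -757120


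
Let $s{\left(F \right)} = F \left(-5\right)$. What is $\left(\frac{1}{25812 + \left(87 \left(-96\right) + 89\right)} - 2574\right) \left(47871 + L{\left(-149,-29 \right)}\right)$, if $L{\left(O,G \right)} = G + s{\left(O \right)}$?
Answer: $- \frac{313532778625}{2507} \approx -1.2506 \cdot 10^{8}$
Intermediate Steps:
$s{\left(F \right)} = - 5 F$
$L{\left(O,G \right)} = G - 5 O$
$\left(\frac{1}{25812 + \left(87 \left(-96\right) + 89\right)} - 2574\right) \left(47871 + L{\left(-149,-29 \right)}\right) = \left(\frac{1}{25812 + \left(87 \left(-96\right) + 89\right)} - 2574\right) \left(47871 - -716\right) = \left(\frac{1}{25812 + \left(-8352 + 89\right)} - 2574\right) \left(47871 + \left(-29 + 745\right)\right) = \left(\frac{1}{25812 - 8263} - 2574\right) \left(47871 + 716\right) = \left(\frac{1}{17549} - 2574\right) 48587 = \left(- \frac{45171125}{17549}\right) 48587 = - \frac{313532778625}{2507}$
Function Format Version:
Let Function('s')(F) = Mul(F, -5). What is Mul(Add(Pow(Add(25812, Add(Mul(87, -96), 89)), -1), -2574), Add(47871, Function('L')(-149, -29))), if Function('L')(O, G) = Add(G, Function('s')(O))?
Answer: Rational(-313532778625, 2507) ≈ -1.2506e+8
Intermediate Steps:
Function('s')(F) = Mul(-5, F)
Function('L')(O, G) = Add(G, Mul(-5, O))
Mul(Add(Pow(Add(25812, Add(Mul(87, -96), 89)), -1), -2574), Add(47871, Function('L')(-149, -29))) = Mul(Add(Pow(Add(25812, Add(Mul(87, -96), 89)), -1), -2574), Add(47871, Add(-29, Mul(-5, -149)))) = Mul(Add(Pow(Add(25812, Add(-8352, 89)), -1), -2574), Add(47871, Add(-29, 745))) = Mul(Add(Pow(Add(25812, -8263), -1), -2574), Add(47871, 716)) = Mul(Add(Pow(17549, -1), -2574), 48587) = Mul(Add(Rational(1, 17549), -2574), 48587) = Mul(Rational(-45171125, 17549), 48587) = Rational(-313532778625, 2507)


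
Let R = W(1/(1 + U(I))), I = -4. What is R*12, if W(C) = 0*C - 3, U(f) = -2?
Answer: -36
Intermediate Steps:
W(C) = -3 (W(C) = 0 - 3 = -3)
R = -3
R*12 = -3*12 = -36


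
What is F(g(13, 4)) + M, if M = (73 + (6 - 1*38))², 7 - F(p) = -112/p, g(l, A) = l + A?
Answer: 28808/17 ≈ 1694.6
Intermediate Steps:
g(l, A) = A + l
F(p) = 7 + 112/p (F(p) = 7 - (-112)/p = 7 + 112/p)
M = 1681 (M = (73 + (6 - 38))² = (73 - 32)² = 41² = 1681)
F(g(13, 4)) + M = (7 + 112/(4 + 13)) + 1681 = (7 + 112/17) + 1681 = 231/17 + 1681 = 28808/17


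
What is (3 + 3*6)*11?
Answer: 231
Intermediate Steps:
(3 + 3*6)*11 = (3 + 18)*11 = 21*11 = 231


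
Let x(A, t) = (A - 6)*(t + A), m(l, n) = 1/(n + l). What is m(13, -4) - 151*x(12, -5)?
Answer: -57077/9 ≈ -6341.9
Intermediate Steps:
m(l, n) = 1/(l + n)
x(A, t) = (-6 + A)*(A + t)
m(13, -4) - 151*x(12, -5) = 1/(13 - 4) - 151*(12**2 - 6*12 - 6*(-5) + 12*(-5)) = 1/9 - 151*(144 - 72 + 30 - 60) = 1/9 - 151*42 = 1/9 - 6342 = -57077/9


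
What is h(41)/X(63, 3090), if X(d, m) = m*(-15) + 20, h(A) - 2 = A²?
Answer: -1683/46330 ≈ -0.036326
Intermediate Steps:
h(A) = 2 + A²
X(d, m) = 20 - 15*m (X(d, m) = -15*m + 20 = 20 - 15*m)
h(41)/X(63, 3090) = (2 + 41²)/(20 - 15*3090) = (2 + 1681)/(20 - 46350) = 1683/(-46330) = 1683*(-1/46330) = -1683/46330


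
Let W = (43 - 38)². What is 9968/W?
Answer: 9968/25 ≈ 398.72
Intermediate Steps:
W = 25 (W = 5² = 25)
9968/W = 9968/25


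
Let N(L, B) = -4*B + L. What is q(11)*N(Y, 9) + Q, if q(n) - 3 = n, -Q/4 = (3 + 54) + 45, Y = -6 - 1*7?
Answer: -1094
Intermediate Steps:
Y = -13 (Y = -6 - 7 = -13)
N(L, B) = L - 4*B
Q = -408 (Q = -4*((3 + 54) + 45) = -4*(57 + 45) = -4*102 = -408)
q(n) = 3 + n
q(11)*N(Y, 9) + Q = (3 + 11)*(-13 - 4*9) - 408 = 14*(-13 - 36) - 408 = 14*(-49) - 408 = -686 - 408 = -1094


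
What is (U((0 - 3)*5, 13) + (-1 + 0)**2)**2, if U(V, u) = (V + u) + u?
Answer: 144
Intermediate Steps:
U(V, u) = V + 2*u
(U((0 - 3)*5, 13) + (-1 + 0)**2)**2 = (((0 - 3)*5 + 2*13) + (-1 + 0)**2)**2 = ((-3*5 + 26) + (-1)**2)**2 = ((-15 + 26) + 1)**2 = (11 + 1)**2 = 12**2 = 144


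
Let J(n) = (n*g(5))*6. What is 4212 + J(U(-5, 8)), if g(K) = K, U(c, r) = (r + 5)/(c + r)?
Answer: 4342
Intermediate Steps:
U(c, r) = (5 + r)/(c + r)
J(n) = 30*n (J(n) = (n*5)*6 = (5*n)*6 = 30*n)
4212 + J(U(-5, 8)) = 4212 + 30*((5 + 8)/(-5 + 8)) = 4212 + 30*(13/3) = 4212 + 130 = 4342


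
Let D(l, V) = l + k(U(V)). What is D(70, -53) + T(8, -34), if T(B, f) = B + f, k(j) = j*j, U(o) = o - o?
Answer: 44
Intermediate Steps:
U(o) = 0
k(j) = j²
D(l, V) = l (D(l, V) = l + 0² = l + 0 = l)
D(70, -53) + T(8, -34) = 70 + (8 - 34) = 70 - 26 = 44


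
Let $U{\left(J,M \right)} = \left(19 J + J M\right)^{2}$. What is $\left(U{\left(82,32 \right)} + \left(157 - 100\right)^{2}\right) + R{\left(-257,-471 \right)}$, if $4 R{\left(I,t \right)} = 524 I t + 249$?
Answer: $\frac{133398369}{4} \approx 3.335 \cdot 10^{7}$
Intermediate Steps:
$R{\left(I,t \right)} = \frac{249}{4} + 131 I t$ ($R{\left(I,t \right)} = \frac{524 I t + 249}{4} = \frac{249 + 524 I t}{4} = \frac{249}{4} + 131 I t$)
$\left(U{\left(82,32 \right)} + \left(157 - 100\right)^{2}\right) + R{\left(-257,-471 \right)} = \left(82^{2} \left(19 + 32\right)^{2} + \left(157 - 100\right)^{2}\right) + \left(\frac{249}{4} + 131 \left(-257\right) \left(-471\right)\right) = \left(6724 \cdot 51^{2} + 57^{2}\right) + \left(\frac{249}{4} + 15857157\right) = \left(6724 \cdot 2601 + 3249\right) + \frac{63428877}{4} = \left(17489124 + 3249\right) + \frac{63428877}{4} = 17492373 + \frac{63428877}{4} = \frac{133398369}{4}$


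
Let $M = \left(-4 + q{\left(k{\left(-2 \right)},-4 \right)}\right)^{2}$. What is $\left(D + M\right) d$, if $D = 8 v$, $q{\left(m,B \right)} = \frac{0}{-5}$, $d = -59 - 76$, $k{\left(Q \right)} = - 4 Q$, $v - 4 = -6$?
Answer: $0$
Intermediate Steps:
$v = -2$ ($v = 4 - 6 = -2$)
$d = -135$
$q{\left(m,B \right)} = 0$ ($q{\left(m,B \right)} = 0 \left(- \frac{1}{5}\right) = 0$)
$D = -16$ ($D = 8 \left(-2\right) = -16$)
$M = 16$ ($M = \left(-4 + 0\right)^{2} = \left(-4\right)^{2} = 16$)
$\left(D + M\right) d = \left(-16 + 16\right) \left(-135\right) = 0 \left(-135\right) = 0$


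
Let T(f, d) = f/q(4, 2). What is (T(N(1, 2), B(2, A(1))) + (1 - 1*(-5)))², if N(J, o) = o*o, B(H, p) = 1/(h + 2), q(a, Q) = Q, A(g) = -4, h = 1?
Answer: 64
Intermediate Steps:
B(H, p) = ⅓ (B(H, p) = 1/(1 + 2) = 1/3 = ⅓)
N(J, o) = o²
T(f, d) = f/2
(T(N(1, 2), B(2, A(1))) + (1 - 1*(-5)))² = ((½)*2² + (1 - 1*(-5)))² = ((½)*4 + (1 + 5))² = (2 + 6)² = 8² = 64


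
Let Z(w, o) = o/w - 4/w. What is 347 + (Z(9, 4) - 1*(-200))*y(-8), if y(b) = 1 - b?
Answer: 2147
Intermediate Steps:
Z(w, o) = -4/w + o/w
347 + (Z(9, 4) - 1*(-200))*y(-8) = 347 + ((-4 + 4)/9 - 1*(-200))*(1 - 1*(-8)) = 347 + ((1/9)*0 + 200)*(1 + 8) = 347 + (0 + 200)*9 = 347 + 200*9 = 347 + 1800 = 2147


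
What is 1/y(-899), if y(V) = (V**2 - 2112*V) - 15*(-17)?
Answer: 1/2707144 ≈ 3.6939e-7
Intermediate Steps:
y(V) = 255 + V**2 - 2112*V (y(V) = (V**2 - 2112*V) + 255 = 255 + V**2 - 2112*V)
1/y(-899) = 1/(255 + (-899)**2 - 2112*(-899)) = 1/(255 + 808201 + 1898688) = 1/2707144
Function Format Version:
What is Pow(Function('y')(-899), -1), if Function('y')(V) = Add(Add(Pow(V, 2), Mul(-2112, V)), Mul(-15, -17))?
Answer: Rational(1, 2707144) ≈ 3.6939e-7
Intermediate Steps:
Function('y')(V) = Add(255, Pow(V, 2), Mul(-2112, V)) (Function('y')(V) = Add(Add(Pow(V, 2), Mul(-2112, V)), 255) = Add(255, Pow(V, 2), Mul(-2112, V)))
Pow(Function('y')(-899), -1) = Pow(Add(255, Pow(-899, 2), Mul(-2112, -899)), -1) = Pow(Add(255, 808201, 1898688), -1) = Pow(2707144, -1) = Rational(1, 2707144)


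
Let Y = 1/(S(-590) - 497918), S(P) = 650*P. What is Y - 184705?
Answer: -162802311691/881418 ≈ -1.8471e+5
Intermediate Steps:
Y = -1/881418 (Y = 1/(650*(-590) - 497918) = 1/(-383500 - 497918) = 1/(-881418) = -1/881418 ≈ -1.1345e-6)
Y - 184705 = -1/881418 - 184705 = -162802311691/881418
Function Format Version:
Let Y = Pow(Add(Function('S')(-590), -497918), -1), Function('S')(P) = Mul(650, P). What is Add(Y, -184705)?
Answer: Rational(-162802311691, 881418) ≈ -1.8471e+5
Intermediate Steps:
Y = Rational(-1, 881418) (Y = Pow(Add(Mul(650, -590), -497918), -1) = Pow(Add(-383500, -497918), -1) = Pow(-881418, -1) = Rational(-1, 881418) ≈ -1.1345e-6)
Add(Y, -184705) = Add(Rational(-1, 881418), -184705) = Rational(-162802311691, 881418)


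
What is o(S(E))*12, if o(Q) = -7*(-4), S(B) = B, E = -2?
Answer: 336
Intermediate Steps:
o(Q) = 28
o(S(E))*12 = 28*12 = 336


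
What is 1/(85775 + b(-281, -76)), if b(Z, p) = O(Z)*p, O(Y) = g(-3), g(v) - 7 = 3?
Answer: 1/85015 ≈ 1.1763e-5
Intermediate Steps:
g(v) = 10 (g(v) = 7 + 3 = 10)
O(Y) = 10
b(Z, p) = 10*p
1/(85775 + b(-281, -76)) = 1/(85775 + 10*(-76)) = 1/(85775 - 760) = 1/85015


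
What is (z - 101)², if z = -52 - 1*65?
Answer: 47524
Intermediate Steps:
z = -117 (z = -52 - 65 = -117)
(z - 101)² = (-117 - 101)² = (-218)² = 47524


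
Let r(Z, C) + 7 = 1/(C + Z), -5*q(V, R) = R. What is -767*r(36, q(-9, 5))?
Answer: 187148/35 ≈ 5347.1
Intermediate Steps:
q(V, R) = -R/5
r(Z, C) = -7 + 1/(C + Z)
-767*r(36, q(-9, 5)) = -767*(1 - (-7)*5/5 - 7*36)/(-⅕*5 + 36) = -767*(1 - 7*(-1) - 252)/(-1 + 36) = -767*(1 + 7 - 252)/35 = -767*(-244)/35 = -767*(-244/35) = 187148/35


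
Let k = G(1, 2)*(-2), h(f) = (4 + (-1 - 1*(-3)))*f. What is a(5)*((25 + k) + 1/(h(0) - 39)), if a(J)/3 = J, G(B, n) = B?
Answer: 4480/13 ≈ 344.62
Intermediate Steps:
h(f) = 6*f (h(f) = (4 + (-1 + 3))*f = (4 + 2)*f = 6*f)
k = -2 (k = 1*(-2) = -2)
a(J) = 3*J
a(5)*((25 + k) + 1/(h(0) - 39)) = (3*5)*((25 - 2) + 1/(6*0 - 39)) = 15*(23 + 1/(0 - 39)) = 15*(23 + 1/(-39)) = 15*(23 - 1/39) = 15*(896/39) = 4480/13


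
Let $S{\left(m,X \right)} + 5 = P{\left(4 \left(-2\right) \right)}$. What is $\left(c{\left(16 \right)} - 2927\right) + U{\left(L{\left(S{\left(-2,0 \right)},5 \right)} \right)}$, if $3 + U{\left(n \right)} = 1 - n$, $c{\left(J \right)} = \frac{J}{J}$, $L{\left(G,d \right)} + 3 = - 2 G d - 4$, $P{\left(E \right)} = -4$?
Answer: $-3011$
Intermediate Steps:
$S{\left(m,X \right)} = -9$ ($S{\left(m,X \right)} = -5 - 4 = -9$)
$L{\left(G,d \right)} = -7 - 2 G d$ ($L{\left(G,d \right)} = -3 + \left(- 2 G d - 4\right) = -3 - \left(4 + 2 G d\right) = -7 - 2 G d$)
$c{\left(J \right)} = 1$
$U{\left(n \right)} = -2 - n$ ($U{\left(n \right)} = -3 - \left(-1 + n\right) = -2 - n$)
$\left(c{\left(16 \right)} - 2927\right) + U{\left(L{\left(S{\left(-2,0 \right)},5 \right)} \right)} = \left(1 - 2927\right) - \left(-5 - \left(-18\right) 5\right) = -2926 - 85 = -3011$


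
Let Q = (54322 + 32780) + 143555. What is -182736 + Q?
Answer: 47921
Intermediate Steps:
Q = 230657 (Q = 87102 + 143555 = 230657)
-182736 + Q = -182736 + 230657 = 47921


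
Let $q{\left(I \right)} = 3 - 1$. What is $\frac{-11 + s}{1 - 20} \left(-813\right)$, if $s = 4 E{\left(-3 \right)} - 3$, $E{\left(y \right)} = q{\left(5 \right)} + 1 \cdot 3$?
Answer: $\frac{4878}{19} \approx 256.74$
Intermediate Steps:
$q{\left(I \right)} = 2$ ($q{\left(I \right)} = 3 - 1 = 2$)
$E{\left(y \right)} = 5$ ($E{\left(y \right)} = 2 + 1 \cdot 3 = 2 + 3 = 5$)
$s = 17$ ($s = 4 \cdot 5 - 3 = 20 - 3 = 17$)
$\frac{-11 + s}{1 - 20} \left(-813\right) = \frac{-11 + 17}{1 - 20} \left(-813\right) = \frac{6}{-19} \left(-813\right) = 6 \left(- \frac{1}{19}\right) \left(-813\right) = \left(- \frac{6}{19}\right) \left(-813\right) = \frac{4878}{19}$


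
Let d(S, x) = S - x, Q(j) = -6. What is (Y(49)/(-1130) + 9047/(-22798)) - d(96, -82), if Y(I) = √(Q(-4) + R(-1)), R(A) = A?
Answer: -4067091/22798 - I*√7/1130 ≈ -178.4 - 0.0023414*I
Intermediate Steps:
Y(I) = I*√7 (Y(I) = √(-6 - 1) = √(-7) = I*√7)
(Y(49)/(-1130) + 9047/(-22798)) - d(96, -82) = ((I*√7)/(-1130) + 9047/(-22798)) - (96 - 1*(-82)) = ((I*√7)*(-1/1130) + 9047*(-1/22798)) - (96 + 82) = (-I*√7/1130 - 9047/22798) - 1*178 = (-9047/22798 - I*√7/1130) - 178 = -4067091/22798 - I*√7/1130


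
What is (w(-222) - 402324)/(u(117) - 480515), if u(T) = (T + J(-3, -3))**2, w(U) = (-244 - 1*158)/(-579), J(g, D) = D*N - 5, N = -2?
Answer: 77648398/90052063 ≈ 0.86226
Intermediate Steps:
J(g, D) = -5 - 2*D (J(g, D) = D*(-2) - 5 = -2*D - 5 = -5 - 2*D)
w(U) = 134/193 (w(U) = (-244 - 158)*(-1/579) = -402*(-1/579) = 134/193)
u(T) = (1 + T)**2 (u(T) = (T + (-5 - 2*(-3)))**2 = (T + (-5 + 6))**2 = (T + 1)**2 = (1 + T)**2)
(w(-222) - 402324)/(u(117) - 480515) = (134/193 - 402324)/((1 + 117)**2 - 480515) = -77648398/(193*(118**2 - 480515)) = -77648398/(193*(13924 - 480515)) = -77648398/193/(-466591) = -77648398/193*(-1/466591) = 77648398/90052063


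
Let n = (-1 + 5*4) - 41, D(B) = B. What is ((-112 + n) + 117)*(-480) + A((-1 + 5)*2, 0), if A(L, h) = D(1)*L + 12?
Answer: 8180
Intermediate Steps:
A(L, h) = 12 + L (A(L, h) = 1*L + 12 = L + 12 = 12 + L)
n = -22 (n = (-1 + 20) - 41 = 19 - 41 = -22)
((-112 + n) + 117)*(-480) + A((-1 + 5)*2, 0) = ((-112 - 22) + 117)*(-480) + (12 + (-1 + 5)*2) = (-134 + 117)*(-480) + (12 + 4*2) = -17*(-480) + (12 + 8) = 8160 + 20 = 8180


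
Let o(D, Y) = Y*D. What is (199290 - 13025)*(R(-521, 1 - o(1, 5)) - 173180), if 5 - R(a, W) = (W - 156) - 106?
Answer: -32206894885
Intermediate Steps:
o(D, Y) = D*Y
R(a, W) = 267 - W (R(a, W) = 5 - ((W - 156) - 106) = 5 - ((-156 + W) - 106) = 5 - (-262 + W) = 5 + (262 - W) = 267 - W)
(199290 - 13025)*(R(-521, 1 - o(1, 5)) - 173180) = (199290 - 13025)*((267 - (1 - 5)) - 173180) = 186265*((267 - (1 - 1*5)) - 173180) = 186265*((267 - (1 - 5)) - 173180) = 186265*((267 - 1*(-4)) - 173180) = 186265*((267 + 4) - 173180) = 186265*(271 - 173180) = 186265*(-172909) = -32206894885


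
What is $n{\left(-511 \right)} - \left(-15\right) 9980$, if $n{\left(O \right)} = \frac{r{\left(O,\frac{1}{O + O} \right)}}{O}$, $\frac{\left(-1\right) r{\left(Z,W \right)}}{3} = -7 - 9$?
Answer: $\frac{76496652}{511} \approx 1.497 \cdot 10^{5}$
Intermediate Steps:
$r{\left(Z,W \right)} = 48$ ($r{\left(Z,W \right)} = - 3 \left(-7 - 9\right) = \left(-3\right) \left(-16\right) = 48$)
$n{\left(O \right)} = \frac{48}{O}$
$n{\left(-511 \right)} - \left(-15\right) 9980 = \frac{48}{-511} - \left(-15\right) 9980 = 48 \left(- \frac{1}{511}\right) - -149700 = - \frac{48}{511} + 149700 = \frac{76496652}{511}$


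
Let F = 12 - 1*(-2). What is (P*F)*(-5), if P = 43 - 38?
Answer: -350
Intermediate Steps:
P = 5
F = 14 (F = 12 + 2 = 14)
(P*F)*(-5) = (5*14)*(-5) = 70*(-5) = -350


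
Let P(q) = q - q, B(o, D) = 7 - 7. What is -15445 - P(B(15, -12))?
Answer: -15445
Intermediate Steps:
B(o, D) = 0
P(q) = 0
-15445 - P(B(15, -12)) = -15445 - 1*0 = -15445 + 0 = -15445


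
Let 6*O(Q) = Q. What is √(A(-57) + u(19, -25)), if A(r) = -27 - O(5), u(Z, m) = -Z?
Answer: I*√1686/6 ≈ 6.8435*I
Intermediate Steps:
O(Q) = Q/6
A(r) = -167/6 (A(r) = -27 - 5/6 = -27 - 1*⅚ = -27 - ⅚ = -167/6)
√(A(-57) + u(19, -25)) = √(-167/6 - 1*19) = √(-167/6 - 19) = √(-281/6) = I*√1686/6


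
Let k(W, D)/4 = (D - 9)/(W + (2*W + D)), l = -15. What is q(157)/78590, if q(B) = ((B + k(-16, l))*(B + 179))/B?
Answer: 26632/6169315 ≈ 0.0043169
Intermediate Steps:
k(W, D) = 4*(-9 + D)/(D + 3*W) (k(W, D) = 4*((D - 9)/(W + (2*W + D))) = 4*((-9 + D)/(W + (D + 2*W))) = 4*((-9 + D)/(D + 3*W)) = 4*(-9 + D)/(D + 3*W))
q(B) = (179 + B)*(32/21 + B)/B (q(B) = ((B + 4*(-9 - 15)/(-15 + 3*(-16)))*(B + 179))/B = ((B + 4*(-24)/(-15 - 48))*(179 + B))/B = ((B + 4*(-24)/(-63))*(179 + B))/B = ((B + 4*(-1/63)*(-24))*(179 + B))/B = ((B + 32/21)*(179 + B))/B = ((32/21 + B)*(179 + B))/B = ((179 + B)*(32/21 + B))/B = (179 + B)*(32/21 + B)/B)
q(157)/78590 = (3791/21 + 157 + (5728/21)/157)/78590 = (3791/21 + 157 + (5728/21)*(1/157))*(1/78590) = (3791/21 + 157 + 5728/3297)*(1/78590) = (53264/157)*(1/78590) = 26632/6169315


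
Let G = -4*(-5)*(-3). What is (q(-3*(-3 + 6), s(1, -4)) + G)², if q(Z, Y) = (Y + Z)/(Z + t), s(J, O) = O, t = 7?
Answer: 11449/4 ≈ 2862.3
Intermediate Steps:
q(Z, Y) = (Y + Z)/(7 + Z) (q(Z, Y) = (Y + Z)/(Z + 7) = (Y + Z)/(7 + Z))
G = -60 (G = 20*(-3) = -60)
(q(-3*(-3 + 6), s(1, -4)) + G)² = ((-4 - 3*(-3 + 6))/(7 - 3*(-3 + 6)) - 60)² = ((-4 - 3*3)/(7 - 3*3) - 60)² = ((-4 - 9)/(7 - 9) - 60)² = (-13/(-2) - 60)² = (-½*(-13) - 60)² = (13/2 - 60)² = (-107/2)² = 11449/4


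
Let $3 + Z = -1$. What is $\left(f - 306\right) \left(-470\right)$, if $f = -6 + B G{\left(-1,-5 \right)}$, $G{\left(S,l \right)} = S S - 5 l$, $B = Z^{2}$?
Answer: $-48880$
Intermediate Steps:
$Z = -4$ ($Z = -3 - 1 = -4$)
$B = 16$ ($B = \left(-4\right)^{2} = 16$)
$G{\left(S,l \right)} = S^{2} - 5 l$
$f = 410$ ($f = -6 + 16 \left(\left(-1\right)^{2} - -25\right) = -6 + 16 \left(1 + 25\right) = -6 + 16 \cdot 26 = -6 + 416 = 410$)
$\left(f - 306\right) \left(-470\right) = \left(410 - 306\right) \left(-470\right) = 104 \left(-470\right) = -48880$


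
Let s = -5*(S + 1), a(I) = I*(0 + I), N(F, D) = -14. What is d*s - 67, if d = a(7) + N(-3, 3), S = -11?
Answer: 1683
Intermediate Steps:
a(I) = I² (a(I) = I*I = I²)
s = 50 (s = -5*(-11 + 1) = -5*(-10) = 50)
d = 35 (d = 7² - 14 = 49 - 14 = 35)
d*s - 67 = 35*50 - 67 = 1750 - 67 = 1683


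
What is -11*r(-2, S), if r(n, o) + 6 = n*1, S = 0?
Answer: 88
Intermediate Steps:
r(n, o) = -6 + n (r(n, o) = -6 + n*1 = -6 + n)
-11*r(-2, S) = -11*(-6 - 2) = -11*(-8) = 88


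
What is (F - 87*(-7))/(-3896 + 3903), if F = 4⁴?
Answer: 865/7 ≈ 123.57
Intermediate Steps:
F = 256
(F - 87*(-7))/(-3896 + 3903) = (256 - 87*(-7))/(-3896 + 3903) = (256 + 609)/7 = 865*(⅐) = 865/7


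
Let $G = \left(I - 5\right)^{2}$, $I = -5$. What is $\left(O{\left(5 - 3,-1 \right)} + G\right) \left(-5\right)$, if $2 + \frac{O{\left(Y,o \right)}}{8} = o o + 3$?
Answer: $-580$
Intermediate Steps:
$O{\left(Y,o \right)} = 8 + 8 o^{2}$ ($O{\left(Y,o \right)} = -16 + 8 \left(o o + 3\right) = -16 + 8 \left(o^{2} + 3\right) = -16 + 8 \left(3 + o^{2}\right) = -16 + \left(24 + 8 o^{2}\right) = 8 + 8 o^{2}$)
$G = 100$ ($G = \left(-5 - 5\right)^{2} = \left(-10\right)^{2} = 100$)
$\left(O{\left(5 - 3,-1 \right)} + G\right) \left(-5\right) = \left(\left(8 + 8 \left(-1\right)^{2}\right) + 100\right) \left(-5\right) = \left(\left(8 + 8 \cdot 1\right) + 100\right) \left(-5\right) = \left(\left(8 + 8\right) + 100\right) \left(-5\right) = \left(16 + 100\right) \left(-5\right) = 116 \left(-5\right) = -580$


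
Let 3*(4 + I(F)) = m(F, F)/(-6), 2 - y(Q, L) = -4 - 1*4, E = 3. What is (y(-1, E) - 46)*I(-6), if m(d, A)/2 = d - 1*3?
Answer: 108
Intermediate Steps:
m(d, A) = -6 + 2*d (m(d, A) = 2*(d - 1*3) = 2*(d - 3) = 2*(-3 + d) = -6 + 2*d)
y(Q, L) = 10 (y(Q, L) = 2 - (-4 - 1*4) = 2 - (-4 - 4) = 2 - 1*(-8) = 2 + 8 = 10)
I(F) = -11/3 - F/9 (I(F) = -4 + ((-6 + 2*F)/(-6))/3 = -4 + ((-6 + 2*F)*(-⅙))/3 = -4 + (1 - F/3)/3 = -4 + (⅓ - F/9) = -11/3 - F/9)
(y(-1, E) - 46)*I(-6) = (10 - 46)*(-11/3 - ⅑*(-6)) = -36*(-11/3 + ⅔) = -36*(-3) = 108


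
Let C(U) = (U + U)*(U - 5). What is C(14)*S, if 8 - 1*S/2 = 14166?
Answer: -7135632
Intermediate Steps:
S = -28316 (S = 16 - 2*14166 = 16 - 28332 = -28316)
C(U) = 2*U*(-5 + U) (C(U) = (2*U)*(-5 + U) = 2*U*(-5 + U))
C(14)*S = (2*14*(-5 + 14))*(-28316) = (2*14*9)*(-28316) = 252*(-28316) = -7135632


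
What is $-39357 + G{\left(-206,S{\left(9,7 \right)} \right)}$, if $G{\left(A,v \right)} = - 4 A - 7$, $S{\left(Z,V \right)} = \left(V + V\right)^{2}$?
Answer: $-38540$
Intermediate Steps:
$S{\left(Z,V \right)} = 4 V^{2}$ ($S{\left(Z,V \right)} = \left(2 V\right)^{2} = 4 V^{2}$)
$G{\left(A,v \right)} = -7 - 4 A$
$-39357 + G{\left(-206,S{\left(9,7 \right)} \right)} = -39357 - -817 = -39357 + \left(-7 + 824\right) = -39357 + 817 = -38540$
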